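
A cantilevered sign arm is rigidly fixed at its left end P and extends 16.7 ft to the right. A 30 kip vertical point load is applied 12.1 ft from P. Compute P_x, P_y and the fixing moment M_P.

P_x = 0, P_y = 30.00 kip, M_P = 363.0 kip·ft

ΣF_x = 0: P_x = 0.
ΣF_y = 0: P_y − 30 = 0 → P_y = 30.00 kip.
ΣM about P: M_P − 30·12.1 = 0 → M_P = 363.0 kip·ft.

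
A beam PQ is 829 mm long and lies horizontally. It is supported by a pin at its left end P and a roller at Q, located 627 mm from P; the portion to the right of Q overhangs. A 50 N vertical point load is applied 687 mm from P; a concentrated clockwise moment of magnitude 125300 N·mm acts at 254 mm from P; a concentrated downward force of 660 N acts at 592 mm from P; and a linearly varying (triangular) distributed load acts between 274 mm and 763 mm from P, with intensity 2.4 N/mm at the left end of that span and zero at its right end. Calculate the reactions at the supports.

Resultant of the triangular load: ½ × 2.4 × 489 = 586.8 N, acting at 437 mm from P (one-third of the span from the peak).
Moments about P: Q_y·627 − 50·687 − 125300 − 660·592 − (½·2.4·489)·437 = 0 → Q_y = 806801.6/627 = 1286.76 ≈ 1287 N.
ΣF_y = 0: P_y + 1286.76 − 50 − 660 − ½·2.4·489 = 0 → P_y = 10.04 N.
ΣF_x = 0: no horizontal applied forces, so P_x = 0.

P_x = 0, P_y = 10.04 N, Q_y = 1287 N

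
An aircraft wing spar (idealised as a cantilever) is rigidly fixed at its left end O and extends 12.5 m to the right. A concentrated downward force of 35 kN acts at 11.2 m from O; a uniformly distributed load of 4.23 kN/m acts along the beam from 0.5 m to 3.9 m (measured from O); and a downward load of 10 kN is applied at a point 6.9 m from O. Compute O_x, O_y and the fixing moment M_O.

O_x = 0, O_y = 59.38 kN, M_O = 492.6 kN·m

Resultant of the distributed load: 4.23 × 3.4 = 14.382 kN at 2.2 m from O.
ΣF_x = 0: O_x = 0.
ΣF_y = 0: O_y − 35 − 4.23·3.4 − 10 = 0 → O_y = 59.38 kN.
ΣM about O: M_O − 35·11.2 − (4.23·3.4)·2.2 − 10·6.9 = 0 → M_O = 492.6 kN·m.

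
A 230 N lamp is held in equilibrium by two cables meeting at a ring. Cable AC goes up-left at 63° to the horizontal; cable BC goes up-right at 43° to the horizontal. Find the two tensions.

ΣF_x = 0: −T_AC·cos63° + T_BC·cos43° = 0 → T_BC = 0.620754·T_AC.
ΣF_y = 0: T_AC·sin63° + T_BC·sin43° = 230.
Substitute: T_AC·(0.891007 + 0.620754·0.681998) = 230 → T_AC = 174.99 ≈ 175.0 N.
Then T_BC = 0.620754 × 174.99 = 108.6 N.

T_AC = 175.0 N, T_BC = 108.6 N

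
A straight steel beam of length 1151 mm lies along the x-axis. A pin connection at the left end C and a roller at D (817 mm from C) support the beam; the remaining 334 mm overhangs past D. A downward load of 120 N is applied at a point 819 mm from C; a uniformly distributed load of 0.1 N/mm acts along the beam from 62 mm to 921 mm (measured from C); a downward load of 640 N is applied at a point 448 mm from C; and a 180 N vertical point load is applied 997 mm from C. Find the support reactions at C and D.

Resultant of the distributed load: 0.1 × 859 = 85.9 N at 491.5 mm from C.
ΣM about C: D_y·817 − 120·819 − (0.1·859)·491.5 − 640·448 − 180·997 = 0 → D_y = 606679.85/817 = 742.57 ≈ 742.6 N.
ΣF_y = 0: C_y + 742.57 − 120 − 0.1·859 − 640 − 180 = 0 → C_y = 283.3 N.
ΣF_x = 0: no horizontal applied forces, so C_x = 0.

C_x = 0, C_y = 283.3 N, D_y = 742.6 N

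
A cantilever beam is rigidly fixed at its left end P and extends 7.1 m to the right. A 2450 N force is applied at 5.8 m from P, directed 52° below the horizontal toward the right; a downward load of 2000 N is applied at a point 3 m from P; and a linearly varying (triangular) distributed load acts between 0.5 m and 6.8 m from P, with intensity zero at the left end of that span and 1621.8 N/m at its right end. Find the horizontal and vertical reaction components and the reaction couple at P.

Resultant of the triangular load: ½ × 1621.8 × 6.3 = 5108.67 N, acting at 4.7 m from P (one-third of the span from the peak).
ΣF_x = 0: P_x + 2450·cos52° = 0 → P_x = -1508 N.
ΣF_y = 0: P_y − 2450·sin52° − 2000 − ½·1621.8·6.3 = 0 → P_y = 9039 N.
ΣM about P: M_P − 2450·sin52°·5.8 − 2000·3 − (½·1621.8·6.3)·4.7 = 0 → M_P = 41210 N·m.

P_x = -1508 N, P_y = 9039 N, M_P = 41210 N·m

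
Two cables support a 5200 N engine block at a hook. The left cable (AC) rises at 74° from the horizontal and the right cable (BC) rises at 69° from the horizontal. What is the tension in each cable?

ΣF_x = 0: −T_AC·cos74° + T_BC·cos69° = 0 → T_BC = 0.769146·T_AC.
ΣF_y = 0: T_AC·sin74° + T_BC·sin69° = 5200.
Substitute: T_AC·(0.961262 + 0.769146·0.93358) = 5200 → T_AC = 3096.49 ≈ 3096 N.
Then T_BC = 0.769146 × 3096.49 = 2382 N.

T_AC = 3096 N, T_BC = 2382 N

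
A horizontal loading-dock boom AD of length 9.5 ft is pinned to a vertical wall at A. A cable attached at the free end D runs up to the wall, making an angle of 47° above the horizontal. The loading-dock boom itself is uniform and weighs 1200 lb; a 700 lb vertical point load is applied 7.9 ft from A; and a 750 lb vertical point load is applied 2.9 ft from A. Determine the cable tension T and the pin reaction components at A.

T = 1929 lb, A_x = 1316 lb, A_y = 1239 lb

ΣM about A: T·sin47°·9.5 − 1200·4.75 − 700·7.9 − 750·2.9 = 0 → T = 13405/(9.5·0.731354) = 1929.37 ≈ 1929 lb.
ΣF_x = 0: A_x − T·cos47° = 0 → A_x = 1929.37 × 0.681998 = 1316 lb.
ΣF_y = 0: A_y + T·sin47° − 1200 − 700 − 750 = 0 → A_y = 2650 − 1929.37 × 0.731354 = 1239 lb.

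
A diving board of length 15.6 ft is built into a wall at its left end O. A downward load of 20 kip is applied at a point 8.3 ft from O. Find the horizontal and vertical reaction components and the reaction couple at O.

O_x = 0, O_y = 20.00 kip, M_O = 166.0 kip·ft

ΣF_x = 0: O_x = 0.
ΣF_y = 0: O_y − 20 = 0 → O_y = 20.00 kip.
ΣM about O: M_O − 20·8.3 = 0 → M_O = 166.0 kip·ft.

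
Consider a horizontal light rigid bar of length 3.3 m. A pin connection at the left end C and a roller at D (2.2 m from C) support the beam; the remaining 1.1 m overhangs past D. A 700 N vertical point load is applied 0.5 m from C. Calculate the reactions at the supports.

Taking moments about C: D_y·2.2 − 700·0.5 = 0 → D_y = 350/2.2 = 159.091 ≈ 159.1 N.
ΣF_y = 0: C_y + 159.091 − 700 = 0 → C_y = 540.9 N.
ΣF_x = 0: no horizontal applied forces, so C_x = 0.

C_x = 0, C_y = 540.9 N, D_y = 159.1 N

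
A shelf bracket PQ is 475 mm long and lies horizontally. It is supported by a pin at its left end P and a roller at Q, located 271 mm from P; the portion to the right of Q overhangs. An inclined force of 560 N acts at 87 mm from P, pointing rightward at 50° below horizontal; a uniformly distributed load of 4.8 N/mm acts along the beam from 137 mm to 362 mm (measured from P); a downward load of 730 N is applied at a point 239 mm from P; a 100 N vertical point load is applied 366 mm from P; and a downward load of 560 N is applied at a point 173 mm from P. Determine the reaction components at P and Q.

Resultant of the distributed load: 4.8 × 225 = 1080 N at 249.5 mm from P.
ΣM about P: Q_y·271 − 560·sin50°·87 − (4.8·225)·249.5 − 730·239 − 100·366 − 560·173 = 0 → Q_y = 614732/271 = 2268.38 ≈ 2268 N.
ΣF_y = 0: P_y + 2268.38 − 560·sin50° − 4.8·225 − 730 − 100 − 560 = 0 → P_y = 630.6 N.
ΣF_x = 0: P_x + 560·cos50° = 0 → P_x = -360.0 N.

P_x = -360.0 N, P_y = 630.6 N, Q_y = 2268 N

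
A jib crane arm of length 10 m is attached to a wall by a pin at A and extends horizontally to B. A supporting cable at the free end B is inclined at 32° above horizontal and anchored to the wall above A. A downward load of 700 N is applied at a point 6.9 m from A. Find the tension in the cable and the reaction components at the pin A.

T = 911.5 N, A_x = 773.0 N, A_y = 217.0 N

ΣM about A: T·sin32°·10 − 700·6.9 = 0 → T = 4830/(10·0.529919) = 911.46 ≈ 911.5 N.
ΣF_x = 0: A_x − T·cos32° = 0 → A_x = 911.46 × 0.848048 = 773.0 N.
ΣF_y = 0: A_y + T·sin32° − 700 = 0 → A_y = 700 − 911.46 × 0.529919 = 217.0 N.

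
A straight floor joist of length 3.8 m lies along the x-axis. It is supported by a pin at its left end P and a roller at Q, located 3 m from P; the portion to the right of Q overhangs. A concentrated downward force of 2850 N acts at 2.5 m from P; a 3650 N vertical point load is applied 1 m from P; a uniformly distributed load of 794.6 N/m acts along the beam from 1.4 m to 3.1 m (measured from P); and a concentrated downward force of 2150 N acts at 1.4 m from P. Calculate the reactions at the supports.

Resultant of the distributed load: 794.6 × 1.7 = 1350.82 N at 2.25 m from P.
ΣM about P: Q_y·3 − 2850·2.5 − 3650·1 − (794.6·1.7)·2.25 − 2150·1.4 = 0 → Q_y = 16824.345/3 = 5608.12 ≈ 5608 N.
ΣF_y = 0: P_y + 5608.12 − 2850 − 3650 − 794.6·1.7 − 2150 = 0 → P_y = 4393 N.
ΣF_x = 0: no horizontal applied forces, so P_x = 0.

P_x = 0, P_y = 4393 N, Q_y = 5608 N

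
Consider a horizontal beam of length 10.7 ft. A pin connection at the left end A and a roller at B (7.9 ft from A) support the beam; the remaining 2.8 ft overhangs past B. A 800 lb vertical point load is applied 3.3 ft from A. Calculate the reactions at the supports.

Moments about A: B_y·7.9 − 800·3.3 = 0 → B_y = 2640/7.9 = 334.177 ≈ 334.2 lb.
ΣF_y = 0: A_y + 334.177 − 800 = 0 → A_y = 465.8 lb.
ΣF_x = 0: no horizontal applied forces, so A_x = 0.

A_x = 0, A_y = 465.8 lb, B_y = 334.2 lb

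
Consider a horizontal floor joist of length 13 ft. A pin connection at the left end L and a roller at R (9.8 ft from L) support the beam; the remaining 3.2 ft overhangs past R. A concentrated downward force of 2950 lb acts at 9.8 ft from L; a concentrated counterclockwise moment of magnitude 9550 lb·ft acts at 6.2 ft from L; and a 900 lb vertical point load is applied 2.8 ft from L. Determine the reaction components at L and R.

L_x = 0, L_y = 1617 lb, R_y = 2233 lb

Taking moments about L: R_y·9.8 − 2950·9.8 + 9550 − 900·2.8 = 0 → R_y = 21880/9.8 = 2232.65 ≈ 2233 lb.
ΣF_y = 0: L_y + 2232.65 − 2950 − 900 = 0 → L_y = 1617 lb.
ΣF_x = 0: no horizontal applied forces, so L_x = 0.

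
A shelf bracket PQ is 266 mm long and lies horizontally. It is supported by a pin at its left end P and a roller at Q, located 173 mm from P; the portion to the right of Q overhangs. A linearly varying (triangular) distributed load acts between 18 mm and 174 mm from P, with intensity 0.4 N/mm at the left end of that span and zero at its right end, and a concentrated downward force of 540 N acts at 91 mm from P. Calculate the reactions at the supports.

P_x = 0, P_y = 274.5 N, Q_y = 296.7 N

Resultant of the triangular load: ½ × 0.4 × 156 = 31.2 N, acting at 70 mm from P (one-third of the span from the peak).
ΣM about P: Q_y·173 − (½·0.4·156)·70 − 540·91 = 0 → Q_y = 51324/173 = 296.671 ≈ 296.7 N.
ΣF_y = 0: P_y + 296.671 − ½·0.4·156 − 540 = 0 → P_y = 274.5 N.
ΣF_x = 0: no horizontal applied forces, so P_x = 0.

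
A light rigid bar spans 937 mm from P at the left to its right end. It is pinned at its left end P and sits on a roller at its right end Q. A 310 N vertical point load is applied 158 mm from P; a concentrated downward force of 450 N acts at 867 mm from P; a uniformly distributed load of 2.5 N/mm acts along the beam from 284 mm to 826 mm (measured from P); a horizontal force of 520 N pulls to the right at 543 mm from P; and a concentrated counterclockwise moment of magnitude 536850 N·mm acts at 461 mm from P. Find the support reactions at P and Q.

Resultant of the distributed load: 2.5 × 542 = 1355 N at 555 mm from P.
Moments about P: Q_y·937 − 310·158 − 450·867 − (2.5·542)·555 + 536850 = 0 → Q_y = 654305/937 = 698.298 ≈ 698.3 N.
ΣF_y = 0: P_y + 698.298 − 310 − 450 − 2.5·542 = 0 → P_y = 1417 N.
ΣF_x = 0: P_x + 520 = 0 → P_x = -520.0 N.

P_x = -520.0 N, P_y = 1417 N, Q_y = 698.3 N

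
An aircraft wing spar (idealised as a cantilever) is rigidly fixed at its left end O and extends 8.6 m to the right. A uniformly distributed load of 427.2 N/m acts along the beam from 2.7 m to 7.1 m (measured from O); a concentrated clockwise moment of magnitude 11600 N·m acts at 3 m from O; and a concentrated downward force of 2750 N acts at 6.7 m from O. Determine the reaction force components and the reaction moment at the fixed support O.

Resultant of the distributed load: 427.2 × 4.4 = 1879.68 N at 4.9 m from O.
ΣF_x = 0: O_x = 0.
ΣF_y = 0: O_y − 427.2·4.4 − 2750 = 0 → O_y = 4630 N.
ΣM about O: M_O − (427.2·4.4)·4.9 − 11600 − 2750·6.7 = 0 → M_O = 39240 N·m.

O_x = 0, O_y = 4630 N, M_O = 39240 N·m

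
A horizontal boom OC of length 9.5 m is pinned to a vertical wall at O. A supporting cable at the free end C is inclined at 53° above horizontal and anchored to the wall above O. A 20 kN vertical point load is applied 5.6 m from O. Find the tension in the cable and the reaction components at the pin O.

ΣM about O: T·sin53°·9.5 − 20·5.6 = 0 → T = 112/(9.5·0.798636) = 14.762 ≈ 14.76 kN.
ΣF_x = 0: O_x − T·cos53° = 0 → O_x = 14.762 × 0.601815 = 8.884 kN.
ΣF_y = 0: O_y + T·sin53° − 20 = 0 → O_y = 20 − 14.762 × 0.798636 = 8.211 kN.

T = 14.76 kN, O_x = 8.884 kN, O_y = 8.211 kN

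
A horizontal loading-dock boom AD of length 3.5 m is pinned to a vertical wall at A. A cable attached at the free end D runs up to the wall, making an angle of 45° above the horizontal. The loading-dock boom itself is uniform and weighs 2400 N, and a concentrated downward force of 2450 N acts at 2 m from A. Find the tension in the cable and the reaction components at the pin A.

T = 3677 N, A_x = 2600 N, A_y = 2250 N

ΣM about A: T·sin45°·3.5 − 2400·1.75 − 2450·2 = 0 → T = 9100/(3.5·0.707107) = 3676.95 ≈ 3677 N.
ΣF_x = 0: A_x − T·cos45° = 0 → A_x = 3676.95 × 0.707107 = 2600 N.
ΣF_y = 0: A_y + T·sin45° − 2400 − 2450 = 0 → A_y = 4850 − 3676.95 × 0.707107 = 2250 N.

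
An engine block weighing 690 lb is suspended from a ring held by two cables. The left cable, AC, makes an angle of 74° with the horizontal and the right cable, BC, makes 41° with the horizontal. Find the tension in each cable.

T_AC = 574.6 lb, T_BC = 209.9 lb

ΣF_x = 0: −T_AC·cos74° + T_BC·cos41° = 0 → T_BC = 0.365223·T_AC.
ΣF_y = 0: T_AC·sin74° + T_BC·sin41° = 690.
Substitute: T_AC·(0.961262 + 0.365223·0.656059) = 690 → T_AC = 574.584 ≈ 574.6 lb.
Then T_BC = 0.365223 × 574.584 = 209.9 lb.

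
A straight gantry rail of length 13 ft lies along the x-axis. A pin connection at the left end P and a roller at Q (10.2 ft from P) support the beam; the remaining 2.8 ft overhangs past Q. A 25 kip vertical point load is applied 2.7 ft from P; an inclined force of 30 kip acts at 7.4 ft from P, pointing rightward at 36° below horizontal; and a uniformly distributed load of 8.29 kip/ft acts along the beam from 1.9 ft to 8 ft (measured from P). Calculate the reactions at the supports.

Resultant of the distributed load: 8.29 × 6.1 = 50.569 kip at 4.95 ft from P.
Taking moments about P: Q_y·10.2 − 25·2.7 − 30·sin36°·7.4 − (8.29·6.1)·4.95 = 0 → Q_y = 448.305/10.2 = 43.9515 ≈ 43.95 kip.
ΣF_y = 0: P_y + 43.9515 − 25 − 30·sin36° − 8.29·6.1 = 0 → P_y = 49.25 kip.
ΣF_x = 0: P_x + 30·cos36° = 0 → P_x = -24.27 kip.

P_x = -24.27 kip, P_y = 49.25 kip, Q_y = 43.95 kip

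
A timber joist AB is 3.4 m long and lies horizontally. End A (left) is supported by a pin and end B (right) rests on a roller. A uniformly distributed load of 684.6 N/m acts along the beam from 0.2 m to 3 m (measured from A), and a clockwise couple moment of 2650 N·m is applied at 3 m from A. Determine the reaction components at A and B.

A_x = 0, A_y = 235.4 N, B_y = 1681 N

Resultant of the distributed load: 684.6 × 2.8 = 1916.88 N at 1.6 m from A.
ΣM about A: B_y·3.4 − (684.6·2.8)·1.6 − 2650 = 0 → B_y = 5717.008/3.4 = 1681.47 ≈ 1681 N.
ΣF_y = 0: A_y + 1681.47 − 684.6·2.8 = 0 → A_y = 235.4 N.
ΣF_x = 0: no horizontal applied forces, so A_x = 0.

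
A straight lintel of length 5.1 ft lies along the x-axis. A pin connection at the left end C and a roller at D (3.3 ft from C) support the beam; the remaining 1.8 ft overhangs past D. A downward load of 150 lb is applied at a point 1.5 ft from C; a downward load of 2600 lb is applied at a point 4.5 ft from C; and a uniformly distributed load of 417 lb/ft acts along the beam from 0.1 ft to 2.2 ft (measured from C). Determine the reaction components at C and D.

Resultant of the distributed load: 417 × 2.1 = 875.7 lb at 1.15 ft from C.
ΣM about C: D_y·3.3 − 150·1.5 − 2600·4.5 − (417·2.1)·1.15 = 0 → D_y = 12932.055/3.3 = 3918.8 ≈ 3919 lb.
ΣF_y = 0: C_y + 3918.8 − 150 − 2600 − 417·2.1 = 0 → C_y = -293.1 lb.
ΣF_x = 0: no horizontal applied forces, so C_x = 0.

C_x = 0, C_y = -293.1 lb, D_y = 3919 lb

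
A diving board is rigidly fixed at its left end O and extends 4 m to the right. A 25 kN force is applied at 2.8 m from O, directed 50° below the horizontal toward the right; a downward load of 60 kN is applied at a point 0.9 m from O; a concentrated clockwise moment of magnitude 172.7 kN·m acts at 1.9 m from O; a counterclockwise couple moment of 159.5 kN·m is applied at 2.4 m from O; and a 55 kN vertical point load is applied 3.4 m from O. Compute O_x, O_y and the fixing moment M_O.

O_x = -16.07 kN, O_y = 134.2 kN, M_O = 307.8 kN·m

ΣF_x = 0: O_x + 25·cos50° = 0 → O_x = -16.07 kN.
ΣF_y = 0: O_y − 25·sin50° − 60 − 55 = 0 → O_y = 134.2 kN.
ΣM about O: M_O − 25·sin50°·2.8 − 60·0.9 − 172.7 + 159.5 − 55·3.4 = 0 → M_O = 307.8 kN·m.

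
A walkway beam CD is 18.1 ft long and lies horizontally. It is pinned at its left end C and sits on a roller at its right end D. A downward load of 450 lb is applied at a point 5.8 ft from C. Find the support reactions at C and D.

C_x = 0, C_y = 305.8 lb, D_y = 144.2 lb

ΣM about C: D_y·18.1 − 450·5.8 = 0 → D_y = 2610/18.1 = 144.199 ≈ 144.2 lb.
ΣF_y = 0: C_y + 144.199 − 450 = 0 → C_y = 305.8 lb.
ΣF_x = 0: no horizontal applied forces, so C_x = 0.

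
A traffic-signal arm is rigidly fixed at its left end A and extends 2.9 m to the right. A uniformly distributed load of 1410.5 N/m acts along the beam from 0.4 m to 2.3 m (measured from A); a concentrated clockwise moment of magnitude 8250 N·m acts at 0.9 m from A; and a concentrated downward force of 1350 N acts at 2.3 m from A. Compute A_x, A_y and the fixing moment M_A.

A_x = 0, A_y = 4030 N, M_A = 14970 N·m

Resultant of the distributed load: 1410.5 × 1.9 = 2679.95 N at 1.35 m from A.
ΣF_x = 0: A_x = 0.
ΣF_y = 0: A_y − 1410.5·1.9 − 1350 = 0 → A_y = 4030 N.
ΣM about A: M_A − (1410.5·1.9)·1.35 − 8250 − 1350·2.3 = 0 → M_A = 14970 N·m.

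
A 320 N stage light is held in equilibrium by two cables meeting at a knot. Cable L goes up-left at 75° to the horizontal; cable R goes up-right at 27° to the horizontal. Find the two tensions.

T_L = 291.5 N, T_R = 84.67 N

ΣF_x = 0: −T_L·cos75° + T_R·cos27° = 0 → T_R = 0.290479·T_L.
ΣF_y = 0: T_L·sin75° + T_R·sin27° = 320.
Substitute: T_L·(0.965926 + 0.290479·0.45399) = 320 → T_L = 291.492 ≈ 291.5 N.
Then T_R = 0.290479 × 291.492 = 84.67 N.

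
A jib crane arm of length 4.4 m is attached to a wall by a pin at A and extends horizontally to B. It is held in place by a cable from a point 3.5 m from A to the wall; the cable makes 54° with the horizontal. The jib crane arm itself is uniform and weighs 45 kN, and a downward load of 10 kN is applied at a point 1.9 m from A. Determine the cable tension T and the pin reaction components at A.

ΣM about A: T·sin54°·3.5 − 45·2.2 − 10·1.9 = 0 → T = 118/(3.5·0.809017) = 41.6731 ≈ 41.67 kN.
ΣF_x = 0: A_x − T·cos54° = 0 → A_x = 41.6731 × 0.587785 = 24.49 kN.
ΣF_y = 0: A_y + T·sin54° − 45 − 10 = 0 → A_y = 55 − 41.6731 × 0.809017 = 21.29 kN.

T = 41.67 kN, A_x = 24.49 kN, A_y = 21.29 kN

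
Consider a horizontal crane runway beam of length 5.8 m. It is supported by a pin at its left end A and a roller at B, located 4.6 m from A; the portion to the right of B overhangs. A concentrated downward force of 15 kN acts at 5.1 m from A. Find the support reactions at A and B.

A_x = 0, A_y = -1.630 kN, B_y = 16.63 kN

ΣM about A: B_y·4.6 − 15·5.1 = 0 → B_y = 76.5/4.6 = 16.6304 ≈ 16.63 kN.
ΣF_y = 0: A_y + 16.6304 − 15 = 0 → A_y = -1.630 kN.
ΣF_x = 0: no horizontal applied forces, so A_x = 0.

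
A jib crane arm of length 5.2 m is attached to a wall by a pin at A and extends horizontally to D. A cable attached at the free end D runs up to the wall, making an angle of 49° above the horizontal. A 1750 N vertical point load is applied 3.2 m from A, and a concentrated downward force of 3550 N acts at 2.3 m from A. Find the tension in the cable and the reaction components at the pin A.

ΣM about A: T·sin49°·5.2 − 1750·3.2 − 3550·2.3 = 0 → T = 13765/(5.2·0.75471) = 3507.46 ≈ 3507 N.
ΣF_x = 0: A_x − T·cos49° = 0 → A_x = 3507.46 × 0.656059 = 2301 N.
ΣF_y = 0: A_y + T·sin49° − 1750 − 3550 = 0 → A_y = 5300 − 3507.46 × 0.75471 = 2653 N.

T = 3507 N, A_x = 2301 N, A_y = 2653 N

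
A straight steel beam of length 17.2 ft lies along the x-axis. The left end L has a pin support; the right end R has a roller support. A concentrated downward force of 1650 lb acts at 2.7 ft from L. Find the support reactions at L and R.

Taking moments about L: R_y·17.2 − 1650·2.7 = 0 → R_y = 4455/17.2 = 259.012 ≈ 259.0 lb.
ΣF_y = 0: L_y + 259.012 − 1650 = 0 → L_y = 1391 lb.
ΣF_x = 0: no horizontal applied forces, so L_x = 0.

L_x = 0, L_y = 1391 lb, R_y = 259.0 lb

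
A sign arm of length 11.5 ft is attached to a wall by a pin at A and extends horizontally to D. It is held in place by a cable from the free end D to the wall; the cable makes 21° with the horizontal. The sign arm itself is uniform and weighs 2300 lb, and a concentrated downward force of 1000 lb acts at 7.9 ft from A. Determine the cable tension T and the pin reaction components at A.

T = 5126 lb, A_x = 4785 lb, A_y = 1463 lb

ΣM about A: T·sin21°·11.5 − 2300·5.75 − 1000·7.9 = 0 → T = 21125/(11.5·0.358368) = 5125.89 ≈ 5126 lb.
ΣF_x = 0: A_x − T·cos21° = 0 → A_x = 5125.89 × 0.93358 = 4785 lb.
ΣF_y = 0: A_y + T·sin21° − 2300 − 1000 = 0 → A_y = 3300 − 5125.89 × 0.358368 = 1463 lb.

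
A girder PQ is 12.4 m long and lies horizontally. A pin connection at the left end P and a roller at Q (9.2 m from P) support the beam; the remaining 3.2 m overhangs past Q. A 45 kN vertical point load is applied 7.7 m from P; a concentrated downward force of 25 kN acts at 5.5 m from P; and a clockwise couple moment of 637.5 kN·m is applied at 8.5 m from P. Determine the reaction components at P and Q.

P_x = 0, P_y = -51.90 kN, Q_y = 121.9 kN

ΣM about P: Q_y·9.2 − 45·7.7 − 25·5.5 − 637.5 = 0 → Q_y = 1121.5/9.2 = 121.902 ≈ 121.9 kN.
ΣF_y = 0: P_y + 121.902 − 45 − 25 = 0 → P_y = -51.90 kN.
ΣF_x = 0: no horizontal applied forces, so P_x = 0.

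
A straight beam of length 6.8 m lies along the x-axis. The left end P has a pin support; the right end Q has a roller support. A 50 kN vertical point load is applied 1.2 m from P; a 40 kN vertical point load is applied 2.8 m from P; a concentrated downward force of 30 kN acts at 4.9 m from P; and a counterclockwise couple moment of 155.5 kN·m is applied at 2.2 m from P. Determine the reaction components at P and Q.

P_x = 0, P_y = 95.96 kN, Q_y = 24.04 kN

Moments about P: Q_y·6.8 − 50·1.2 − 40·2.8 − 30·4.9 + 155.5 = 0 → Q_y = 163.5/6.8 = 24.0441 ≈ 24.04 kN.
ΣF_y = 0: P_y + 24.0441 − 50 − 40 − 30 = 0 → P_y = 95.96 kN.
ΣF_x = 0: no horizontal applied forces, so P_x = 0.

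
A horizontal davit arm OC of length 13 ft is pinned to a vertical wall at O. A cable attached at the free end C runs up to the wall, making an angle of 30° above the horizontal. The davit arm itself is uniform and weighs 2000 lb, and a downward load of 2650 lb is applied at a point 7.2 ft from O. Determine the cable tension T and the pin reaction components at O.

T = 4935 lb, O_x = 4274 lb, O_y = 2182 lb

ΣM about O: T·sin30°·13 − 2000·6.5 − 2650·7.2 = 0 → T = 32080/(13·0.5) = 4935.38 ≈ 4935 lb.
ΣF_x = 0: O_x − T·cos30° = 0 → O_x = 4935.38 × 0.866025 = 4274 lb.
ΣF_y = 0: O_y + T·sin30° − 2000 − 2650 = 0 → O_y = 4650 − 4935.38 × 0.5 = 2182 lb.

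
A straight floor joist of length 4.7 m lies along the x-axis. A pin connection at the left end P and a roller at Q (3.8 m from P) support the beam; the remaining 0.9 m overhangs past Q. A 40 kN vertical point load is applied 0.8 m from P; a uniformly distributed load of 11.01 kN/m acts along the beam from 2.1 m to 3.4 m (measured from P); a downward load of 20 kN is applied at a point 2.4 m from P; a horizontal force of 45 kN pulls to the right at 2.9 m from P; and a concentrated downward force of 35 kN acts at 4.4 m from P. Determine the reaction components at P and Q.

P_x = -45.00 kN, P_y = 37.38 kN, Q_y = 71.94 kN

Resultant of the distributed load: 11.01 × 1.3 = 14.313 kN at 2.75 m from P.
Taking moments about P: Q_y·3.8 − 40·0.8 − (11.01·1.3)·2.75 − 20·2.4 − 35·4.4 = 0 → Q_y = 273.36075/3.8 = 71.937 ≈ 71.94 kN.
ΣF_y = 0: P_y + 71.937 − 40 − 11.01·1.3 − 20 − 35 = 0 → P_y = 37.38 kN.
ΣF_x = 0: P_x + 45 = 0 → P_x = -45.00 kN.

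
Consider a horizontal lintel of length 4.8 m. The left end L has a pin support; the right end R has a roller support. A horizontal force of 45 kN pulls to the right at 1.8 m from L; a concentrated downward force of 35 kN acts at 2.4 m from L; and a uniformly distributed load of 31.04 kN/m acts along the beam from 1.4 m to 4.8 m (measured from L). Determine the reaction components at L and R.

L_x = -45.00 kN, L_y = 54.88 kN, R_y = 85.66 kN

Resultant of the distributed load: 31.04 × 3.4 = 105.536 kN at 3.1 m from L.
Moments about L: R_y·4.8 − 35·2.4 − (31.04·3.4)·3.1 = 0 → R_y = 411.1616/4.8 = 85.6587 ≈ 85.66 kN.
ΣF_y = 0: L_y + 85.6587 − 35 − 31.04·3.4 = 0 → L_y = 54.88 kN.
ΣF_x = 0: L_x + 45 = 0 → L_x = -45.00 kN.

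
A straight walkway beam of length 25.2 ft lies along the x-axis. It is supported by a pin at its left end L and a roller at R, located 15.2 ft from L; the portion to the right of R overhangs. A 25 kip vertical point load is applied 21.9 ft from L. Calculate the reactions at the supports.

ΣM about L: R_y·15.2 − 25·21.9 = 0 → R_y = 547.5/15.2 = 36.0197 ≈ 36.02 kip.
ΣF_y = 0: L_y + 36.0197 − 25 = 0 → L_y = -11.02 kip.
ΣF_x = 0: no horizontal applied forces, so L_x = 0.

L_x = 0, L_y = -11.02 kip, R_y = 36.02 kip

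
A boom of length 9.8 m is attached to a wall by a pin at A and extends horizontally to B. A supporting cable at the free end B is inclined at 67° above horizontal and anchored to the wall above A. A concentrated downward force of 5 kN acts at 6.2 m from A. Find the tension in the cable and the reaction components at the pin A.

ΣM about A: T·sin67°·9.8 − 5·6.2 = 0 → T = 31/(9.8·0.920505) = 3.43645 ≈ 3.436 kN.
ΣF_x = 0: A_x − T·cos67° = 0 → A_x = 3.43645 × 0.390731 = 1.343 kN.
ΣF_y = 0: A_y + T·sin67° − 5 = 0 → A_y = 5 − 3.43645 × 0.920505 = 1.837 kN.

T = 3.436 kN, A_x = 1.343 kN, A_y = 1.837 kN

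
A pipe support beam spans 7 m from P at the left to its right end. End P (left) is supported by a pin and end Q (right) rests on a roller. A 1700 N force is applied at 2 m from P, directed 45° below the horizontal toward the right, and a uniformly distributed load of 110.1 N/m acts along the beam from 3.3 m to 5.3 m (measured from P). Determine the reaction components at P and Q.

P_x = -1202 N, P_y = 943.6 N, Q_y = 478.7 N

Resultant of the distributed load: 110.1 × 2 = 220.2 N at 4.3 m from P.
Taking moments about P: Q_y·7 − 1700·sin45°·2 − (110.1·2)·4.3 = 0 → Q_y = 3351.02/7 = 478.717 ≈ 478.7 N.
ΣF_y = 0: P_y + 478.717 − 1700·sin45° − 110.1·2 = 0 → P_y = 943.6 N.
ΣF_x = 0: P_x + 1700·cos45° = 0 → P_x = -1202 N.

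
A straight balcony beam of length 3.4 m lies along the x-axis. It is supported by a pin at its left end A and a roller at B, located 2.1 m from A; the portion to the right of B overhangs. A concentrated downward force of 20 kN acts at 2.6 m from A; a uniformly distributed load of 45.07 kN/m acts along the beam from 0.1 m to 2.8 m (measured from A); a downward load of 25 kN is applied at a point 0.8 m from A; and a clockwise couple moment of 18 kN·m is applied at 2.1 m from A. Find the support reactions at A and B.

A_x = 0, A_y = 39.81 kN, B_y = 126.9 kN

Resultant of the distributed load: 45.07 × 2.7 = 121.689 kN at 1.45 m from A.
ΣM about A: B_y·2.1 − 20·2.6 − (45.07·2.7)·1.45 − 25·0.8 − 18 = 0 → B_y = 266.44905/2.1 = 126.88 ≈ 126.9 kN.
ΣF_y = 0: A_y + 126.88 − 20 − 45.07·2.7 − 25 = 0 → A_y = 39.81 kN.
ΣF_x = 0: no horizontal applied forces, so A_x = 0.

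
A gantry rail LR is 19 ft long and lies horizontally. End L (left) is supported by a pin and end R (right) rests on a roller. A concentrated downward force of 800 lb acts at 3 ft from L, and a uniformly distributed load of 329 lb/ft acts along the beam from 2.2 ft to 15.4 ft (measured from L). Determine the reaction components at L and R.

L_x = 0, L_y = 3005 lb, R_y = 2138 lb

Resultant of the distributed load: 329 × 13.2 = 4342.8 lb at 8.8 ft from L.
Taking moments about L: R_y·19 − 800·3 − (329·13.2)·8.8 = 0 → R_y = 40616.64/19 = 2137.72 ≈ 2138 lb.
ΣF_y = 0: L_y + 2137.72 − 800 − 329·13.2 = 0 → L_y = 3005 lb.
ΣF_x = 0: no horizontal applied forces, so L_x = 0.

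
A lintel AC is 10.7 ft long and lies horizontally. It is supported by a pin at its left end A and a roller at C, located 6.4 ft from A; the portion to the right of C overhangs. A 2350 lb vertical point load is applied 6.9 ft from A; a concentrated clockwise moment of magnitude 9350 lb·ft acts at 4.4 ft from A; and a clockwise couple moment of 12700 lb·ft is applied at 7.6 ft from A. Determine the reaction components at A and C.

A_x = 0, A_y = -3629 lb, C_y = 5979 lb

ΣM about A: C_y·6.4 − 2350·6.9 − 9350 − 12700 = 0 → C_y = 38265/6.4 = 5978.91 ≈ 5979 lb.
ΣF_y = 0: A_y + 5978.91 − 2350 = 0 → A_y = -3629 lb.
ΣF_x = 0: no horizontal applied forces, so A_x = 0.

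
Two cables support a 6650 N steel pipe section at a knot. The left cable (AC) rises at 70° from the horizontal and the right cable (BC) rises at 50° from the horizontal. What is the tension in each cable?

ΣF_x = 0: −T_AC·cos70° + T_BC·cos50° = 0 → T_BC = 0.532089·T_AC.
ΣF_y = 0: T_AC·sin70° + T_BC·sin50° = 6650.
Substitute: T_AC·(0.939693 + 0.532089·0.766044) = 6650 → T_AC = 4935.81 ≈ 4936 N.
Then T_BC = 0.532089 × 4935.81 = 2626 N.

T_AC = 4936 N, T_BC = 2626 N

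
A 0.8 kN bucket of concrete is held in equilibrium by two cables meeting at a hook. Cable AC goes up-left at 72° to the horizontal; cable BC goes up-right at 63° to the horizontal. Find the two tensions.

ΣF_x = 0: −T_AC·cos72° + T_BC·cos63° = 0 → T_BC = 0.680668·T_AC.
ΣF_y = 0: T_AC·sin72° + T_BC·sin63° = 0.8.
Substitute: T_AC·(0.951057 + 0.680668·0.891007) = 0.8 → T_AC = 0.513631 ≈ 0.5136 kN.
Then T_BC = 0.680668 × 0.513631 = 0.3496 kN.

T_AC = 0.5136 kN, T_BC = 0.3496 kN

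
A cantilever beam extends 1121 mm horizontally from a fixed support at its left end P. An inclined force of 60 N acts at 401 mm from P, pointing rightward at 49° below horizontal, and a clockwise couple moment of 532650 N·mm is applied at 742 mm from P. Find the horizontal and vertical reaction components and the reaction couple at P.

P_x = -39.36 N, P_y = 45.28 N, M_P = 550800 N·mm

ΣF_x = 0: P_x + 60·cos49° = 0 → P_x = -39.36 N.
ΣF_y = 0: P_y − 60·sin49° = 0 → P_y = 45.28 N.
ΣM about P: M_P − 60·sin49°·401 − 532650 = 0 → M_P = 550800 N·mm.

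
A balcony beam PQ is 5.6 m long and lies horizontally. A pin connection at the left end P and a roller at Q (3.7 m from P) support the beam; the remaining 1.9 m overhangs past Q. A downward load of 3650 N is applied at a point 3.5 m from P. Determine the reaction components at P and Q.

P_x = 0, P_y = 197.3 N, Q_y = 3453 N

Taking moments about P: Q_y·3.7 − 3650·3.5 = 0 → Q_y = 12775/3.7 = 3452.7 ≈ 3453 N.
ΣF_y = 0: P_y + 3452.7 − 3650 = 0 → P_y = 197.3 N.
ΣF_x = 0: no horizontal applied forces, so P_x = 0.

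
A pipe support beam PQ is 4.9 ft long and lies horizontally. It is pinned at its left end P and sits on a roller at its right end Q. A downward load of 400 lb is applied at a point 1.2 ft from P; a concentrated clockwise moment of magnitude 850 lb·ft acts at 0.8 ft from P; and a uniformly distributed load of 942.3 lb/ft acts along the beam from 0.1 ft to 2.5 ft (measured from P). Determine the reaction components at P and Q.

Resultant of the distributed load: 942.3 × 2.4 = 2261.52 lb at 1.3 ft from P.
Moments about P: Q_y·4.9 − 400·1.2 − 850 − (942.3·2.4)·1.3 = 0 → Q_y = 4269.976/4.9 = 871.424 ≈ 871.4 lb.
ΣF_y = 0: P_y + 871.424 − 400 − 942.3·2.4 = 0 → P_y = 1790 lb.
ΣF_x = 0: no horizontal applied forces, so P_x = 0.

P_x = 0, P_y = 1790 lb, Q_y = 871.4 lb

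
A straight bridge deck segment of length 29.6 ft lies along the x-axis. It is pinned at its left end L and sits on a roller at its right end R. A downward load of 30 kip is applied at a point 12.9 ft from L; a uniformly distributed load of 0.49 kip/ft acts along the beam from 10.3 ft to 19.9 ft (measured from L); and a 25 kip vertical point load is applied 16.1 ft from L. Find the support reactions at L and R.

L_x = 0, L_y = 30.63 kip, R_y = 29.07 kip

Resultant of the distributed load: 0.49 × 9.6 = 4.704 kip at 15.1 ft from L.
ΣM about L: R_y·29.6 − 30·12.9 − (0.49·9.6)·15.1 − 25·16.1 = 0 → R_y = 860.5304/29.6 = 29.072 ≈ 29.07 kip.
ΣF_y = 0: L_y + 29.072 − 30 − 0.49·9.6 − 25 = 0 → L_y = 30.63 kip.
ΣF_x = 0: no horizontal applied forces, so L_x = 0.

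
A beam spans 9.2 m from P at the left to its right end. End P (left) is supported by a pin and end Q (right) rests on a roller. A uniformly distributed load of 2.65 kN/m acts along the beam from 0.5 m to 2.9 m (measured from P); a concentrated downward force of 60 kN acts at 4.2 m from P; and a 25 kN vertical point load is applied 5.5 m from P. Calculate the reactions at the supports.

P_x = 0, P_y = 47.85 kN, Q_y = 43.51 kN

Resultant of the distributed load: 2.65 × 2.4 = 6.36 kN at 1.7 m from P.
ΣM about P: Q_y·9.2 − (2.65·2.4)·1.7 − 60·4.2 − 25·5.5 = 0 → Q_y = 400.312/9.2 = 43.5122 ≈ 43.51 kN.
ΣF_y = 0: P_y + 43.5122 − 2.65·2.4 − 60 − 25 = 0 → P_y = 47.85 kN.
ΣF_x = 0: no horizontal applied forces, so P_x = 0.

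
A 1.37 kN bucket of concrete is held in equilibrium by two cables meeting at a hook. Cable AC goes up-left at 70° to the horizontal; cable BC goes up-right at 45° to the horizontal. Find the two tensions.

T_AC = 1.069 kN, T_BC = 0.5170 kN

ΣF_x = 0: −T_AC·cos70° + T_BC·cos45° = 0 → T_BC = 0.48369·T_AC.
ΣF_y = 0: T_AC·sin70° + T_BC·sin45° = 1.37.
Substitute: T_AC·(0.939693 + 0.48369·0.707107) = 1.37 → T_AC = 1.06888 ≈ 1.069 kN.
Then T_BC = 0.48369 × 1.06888 = 0.5170 kN.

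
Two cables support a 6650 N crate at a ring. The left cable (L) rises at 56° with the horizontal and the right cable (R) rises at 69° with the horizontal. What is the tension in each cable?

T_L = 2909 N, T_R = 4540 N

ΣF_x = 0: −T_L·cos56° + T_R·cos69° = 0 → T_R = 1.56039·T_L.
ΣF_y = 0: T_L·sin56° + T_R·sin69° = 6650.
Substitute: T_L·(0.829038 + 1.56039·0.93358) = 6650 → T_L = 2909.28 ≈ 2909 N.
Then T_R = 1.56039 × 2909.28 = 4540 N.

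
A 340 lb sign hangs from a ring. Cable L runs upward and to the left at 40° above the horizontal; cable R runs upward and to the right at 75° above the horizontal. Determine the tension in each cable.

T_L = 97.10 lb, T_R = 287.4 lb

ΣF_x = 0: −T_L·cos40° + T_R·cos75° = 0 → T_R = 2.95977·T_L.
ΣF_y = 0: T_L·sin40° + T_R·sin75° = 340.
Substitute: T_L·(0.642788 + 2.95977·0.965926) = 340 → T_L = 97.0955 ≈ 97.10 lb.
Then T_R = 2.95977 × 97.0955 = 287.4 lb.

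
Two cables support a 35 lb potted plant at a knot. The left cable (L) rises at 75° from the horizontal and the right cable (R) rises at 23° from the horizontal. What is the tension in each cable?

T_L = 32.53 lb, T_R = 9.148 lb

ΣF_x = 0: −T_L·cos75° + T_R·cos23° = 0 → T_R = 0.281171·T_L.
ΣF_y = 0: T_L·sin75° + T_R·sin23° = 35.
Substitute: T_L·(0.965926 + 0.281171·0.390731) = 35 → T_L = 32.5343 ≈ 32.53 lb.
Then T_R = 0.281171 × 32.5343 = 9.148 lb.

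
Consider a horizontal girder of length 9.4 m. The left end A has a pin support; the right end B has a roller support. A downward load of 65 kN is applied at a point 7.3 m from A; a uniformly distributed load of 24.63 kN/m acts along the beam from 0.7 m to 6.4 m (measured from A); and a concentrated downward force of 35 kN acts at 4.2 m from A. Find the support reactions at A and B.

Resultant of the distributed load: 24.63 × 5.7 = 140.391 kN at 3.55 m from A.
Taking moments about A: B_y·9.4 − 65·7.3 − (24.63·5.7)·3.55 − 35·4.2 = 0 → B_y = 1119.88805/9.4 = 119.137 ≈ 119.1 kN.
ΣF_y = 0: A_y + 119.137 − 65 − 24.63·5.7 − 35 = 0 → A_y = 121.3 kN.
ΣF_x = 0: no horizontal applied forces, so A_x = 0.

A_x = 0, A_y = 121.3 kN, B_y = 119.1 kN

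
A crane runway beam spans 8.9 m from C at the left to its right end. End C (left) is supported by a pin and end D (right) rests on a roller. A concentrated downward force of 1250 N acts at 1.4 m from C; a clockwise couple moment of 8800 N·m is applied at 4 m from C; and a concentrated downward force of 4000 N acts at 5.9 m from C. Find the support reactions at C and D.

C_x = 0, C_y = 1413 N, D_y = 3837 N

Taking moments about C: D_y·8.9 − 1250·1.4 − 8800 − 4000·5.9 = 0 → D_y = 34150/8.9 = 3837.08 ≈ 3837 N.
ΣF_y = 0: C_y + 3837.08 − 1250 − 4000 = 0 → C_y = 1413 N.
ΣF_x = 0: no horizontal applied forces, so C_x = 0.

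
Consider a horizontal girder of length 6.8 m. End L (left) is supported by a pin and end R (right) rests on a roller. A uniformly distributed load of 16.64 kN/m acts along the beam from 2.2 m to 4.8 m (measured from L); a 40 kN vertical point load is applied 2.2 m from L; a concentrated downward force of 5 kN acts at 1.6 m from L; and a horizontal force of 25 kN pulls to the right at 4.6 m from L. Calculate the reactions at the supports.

L_x = -25.00 kN, L_y = 51.88 kN, R_y = 36.39 kN

Resultant of the distributed load: 16.64 × 2.6 = 43.264 kN at 3.5 m from L.
ΣM about L: R_y·6.8 − (16.64·2.6)·3.5 − 40·2.2 − 5·1.6 = 0 → R_y = 247.424/6.8 = 36.3859 ≈ 36.39 kN.
ΣF_y = 0: L_y + 36.3859 − 16.64·2.6 − 40 − 5 = 0 → L_y = 51.88 kN.
ΣF_x = 0: L_x + 25 = 0 → L_x = -25.00 kN.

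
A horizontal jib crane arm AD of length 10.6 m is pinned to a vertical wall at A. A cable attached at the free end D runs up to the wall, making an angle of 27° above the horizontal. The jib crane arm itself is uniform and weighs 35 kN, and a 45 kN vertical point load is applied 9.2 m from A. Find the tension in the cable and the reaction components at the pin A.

T = 124.6 kN, A_x = 111.0 kN, A_y = 23.44 kN

ΣM about A: T·sin27°·10.6 − 35·5.3 − 45·9.2 = 0 → T = 599.5/(10.6·0.45399) = 124.577 ≈ 124.6 kN.
ΣF_x = 0: A_x − T·cos27° = 0 → A_x = 124.577 × 0.891007 = 111.0 kN.
ΣF_y = 0: A_y + T·sin27° − 35 − 45 = 0 → A_y = 80 − 124.577 × 0.45399 = 23.44 kN.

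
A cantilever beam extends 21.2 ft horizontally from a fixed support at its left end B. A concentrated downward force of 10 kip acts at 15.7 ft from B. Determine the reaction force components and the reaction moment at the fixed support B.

ΣF_x = 0: B_x = 0.
ΣF_y = 0: B_y − 10 = 0 → B_y = 10.00 kip.
ΣM about B: M_B − 10·15.7 = 0 → M_B = 157.0 kip·ft.

B_x = 0, B_y = 10.00 kip, M_B = 157.0 kip·ft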